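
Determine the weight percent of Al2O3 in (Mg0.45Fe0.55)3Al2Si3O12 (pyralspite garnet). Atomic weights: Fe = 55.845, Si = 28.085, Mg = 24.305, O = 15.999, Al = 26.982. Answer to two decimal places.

Molar mass of (Mg0.45Fe0.55)3Al2Si3O12 = 1.35·24.305 + 1.65·55.845 + 2·26.982 + 3·28.085 + 12·15.999 = 455.163 g/mol.
Each formula unit contains 2 Al, equivalent to 2/2 = 1.0000 mol Al2O3.
M(Al2O3) = 2×26.982 + 3×15.999 = 101.961 g/mol.
Mass of Al2O3 per formula unit = 1.0000 × 101.961 = 101.961 g.
Al2O3 wt% = 101.961 / 455.163 × 100 = 22.40%.

22.40 wt%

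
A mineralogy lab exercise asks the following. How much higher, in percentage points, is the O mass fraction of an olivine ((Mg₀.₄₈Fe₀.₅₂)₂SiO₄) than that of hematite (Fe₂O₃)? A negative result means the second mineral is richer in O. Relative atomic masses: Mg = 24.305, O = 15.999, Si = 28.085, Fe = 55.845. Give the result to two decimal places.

O in (Mg₀.₄₈Fe₀.₅₂)₂SiO₄: molar mass 173.493 g/mol; 4×15.999 = 63.996 g → 36.89 wt%.
O in Fe₂O₃: molar mass 159.687 g/mol; 3×15.999 = 47.997 g → 30.06 wt%.
Difference = 36.89 − 30.06 = 6.83 percentage points.

6.83 percentage points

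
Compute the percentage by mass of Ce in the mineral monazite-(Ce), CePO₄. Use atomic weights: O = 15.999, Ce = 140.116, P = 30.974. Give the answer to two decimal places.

59.60 wt%

M(CePO₄) = 235.086 g/mol.
Ce contributes 1 × 140.116 = 140.116 g per mole.
140.116/235.086 = 0.5960 → 59.60%.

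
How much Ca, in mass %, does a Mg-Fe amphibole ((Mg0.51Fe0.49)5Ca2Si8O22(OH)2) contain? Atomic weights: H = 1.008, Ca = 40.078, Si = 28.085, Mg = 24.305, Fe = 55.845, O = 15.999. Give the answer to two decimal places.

9.01 mass %

Formula mass = 2.55×24.305 + 2.45×55.845 + 2×40.078 + 8×28.085 + 24×15.999 + 2×1.008 = 889.626 g/mol, of which 80.156 g is Ca.
So Ca makes up 80.156/889.626 = 0.0901 of the mass, i.e. 9.01%.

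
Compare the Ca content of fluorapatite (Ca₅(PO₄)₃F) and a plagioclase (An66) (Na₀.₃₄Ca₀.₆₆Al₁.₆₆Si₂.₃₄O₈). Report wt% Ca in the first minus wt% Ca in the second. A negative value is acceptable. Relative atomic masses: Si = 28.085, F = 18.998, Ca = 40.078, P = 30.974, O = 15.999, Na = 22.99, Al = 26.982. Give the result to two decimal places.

30.04 percentage points

M(Ca₅(PO₄)₃F) = 504.298 g/mol, so wt% Ca = 200.390/504.298 × 100 = 39.74%.
M(Na₀.₃₄Ca₀.₆₆Al₁.₆₆Si₂.₃₄O₈) = 272.769 g/mol, so wt% Ca = 26.451/272.769 × 100 = 9.70%.
39.74 − 9.70 = 30.04 pp.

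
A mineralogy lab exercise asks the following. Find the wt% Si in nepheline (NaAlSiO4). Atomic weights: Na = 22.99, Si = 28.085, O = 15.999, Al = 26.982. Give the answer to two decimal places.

M(NaAlSiO4) = 142.053 g/mol.
Si contributes 1 × 28.085 = 28.085 g per mole.
28.085/142.053 = 0.1977 → 19.77%.

19.77 weight percent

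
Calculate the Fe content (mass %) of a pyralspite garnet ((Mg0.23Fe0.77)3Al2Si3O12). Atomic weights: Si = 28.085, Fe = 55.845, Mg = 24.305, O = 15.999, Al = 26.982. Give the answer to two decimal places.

27.10 mass %

Molar mass of (Mg0.23Fe0.77)3Al2Si3O12: 0.69×24.305 + 2.31×55.845 + 2×26.982 + 3×28.085 + 12×15.999 = 475.979 g/mol.
Mass of Fe per formula unit: 2.31 × 55.845 = 129.002 g.
Weight fraction Fe = 129.002 / 475.979 = 0.2710.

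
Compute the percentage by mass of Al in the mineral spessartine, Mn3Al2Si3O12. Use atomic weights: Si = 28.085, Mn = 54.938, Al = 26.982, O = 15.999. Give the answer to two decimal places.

10.90 weight percent

Formula mass = 3*54.938 + 2*26.982 + 3*28.085 + 12*15.999 = 495.021 g/mol, of which 53.964 g is Al.
So Al makes up 53.964/495.021 = 0.1090 of the mass, i.e. 10.90%.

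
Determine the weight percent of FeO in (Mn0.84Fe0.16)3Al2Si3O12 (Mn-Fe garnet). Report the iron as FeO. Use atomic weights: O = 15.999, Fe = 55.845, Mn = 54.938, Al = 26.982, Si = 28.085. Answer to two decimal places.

6.96 wt%

Molar mass of (Mn0.84Fe0.16)3Al2Si3O12 = 2.52×54.938 + 0.48×55.845 + 2×26.982 + 3×28.085 + 12×15.999 = 495.456 g/mol.
Each formula unit contains 0.48 Fe, equivalent to 0.48/1 = 0.4800 mol FeO.
M(FeO) = 1×55.845 + 1×15.999 = 71.844 g/mol.
Mass of FeO per formula unit = 0.4800 × 71.844 = 34.485 g.
FeO wt% = 34.485 / 495.456 × 100 = 6.96%.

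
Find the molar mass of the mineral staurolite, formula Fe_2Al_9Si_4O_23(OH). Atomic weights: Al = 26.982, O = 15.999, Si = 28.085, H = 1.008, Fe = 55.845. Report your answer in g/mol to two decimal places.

851.85 g/mol

Fe: 2 × 55.845 = 111.6900
Al: 9 × 26.982 = 242.8380
Si: 4 × 28.085 = 112.3400
O: 24 × 15.999 = 383.9760
H: 1 × 1.008 = 1.0080
Summing the contributions gives the formula mass.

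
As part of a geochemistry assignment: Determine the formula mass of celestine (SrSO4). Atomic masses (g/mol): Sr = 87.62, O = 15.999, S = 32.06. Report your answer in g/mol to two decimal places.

The formula mass is the sum 1·87.62 + 1·32.06 + 4·15.999.

183.68 g/mol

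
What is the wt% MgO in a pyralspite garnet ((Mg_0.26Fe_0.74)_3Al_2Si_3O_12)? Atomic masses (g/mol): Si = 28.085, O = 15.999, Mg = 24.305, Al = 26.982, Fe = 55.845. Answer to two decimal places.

6.64 wt%

Molar mass of (Mg_0.26Fe_0.74)_3Al_2Si_3O_12 = 0.78*24.305 + 2.22*55.845 + 2*26.982 + 3*28.085 + 12*15.999 = 473.141 g/mol.
Each formula unit contains 0.78 Mg, equivalent to 0.78/1 = 0.7800 mol MgO.
M(MgO) = 1×24.305 + 1×15.999 = 40.304 g/mol.
Mass of MgO per formula unit = 0.7800 × 40.304 = 31.437 g.
MgO wt% = 31.437 / 473.141 × 100 = 6.64%.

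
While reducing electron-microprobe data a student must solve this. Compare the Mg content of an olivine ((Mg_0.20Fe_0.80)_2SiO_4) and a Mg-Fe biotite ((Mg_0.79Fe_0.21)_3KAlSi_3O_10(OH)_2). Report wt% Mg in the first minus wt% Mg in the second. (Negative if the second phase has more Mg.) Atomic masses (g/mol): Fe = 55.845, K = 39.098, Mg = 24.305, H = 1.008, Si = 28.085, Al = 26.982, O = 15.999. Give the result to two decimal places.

M((Mg_0.20Fe_0.80)_2SiO_4) = 191.155 g/mol, so wt% Mg = 9.722/191.155 × 100 = 5.09%.
M((Mg_0.79Fe_0.21)_3KAlSi_3O_10(OH)_2) = 437.124 g/mol, so wt% Mg = 57.603/437.124 × 100 = 13.18%.
5.09 − 13.18 = -8.09 pp.

-8.09 percentage points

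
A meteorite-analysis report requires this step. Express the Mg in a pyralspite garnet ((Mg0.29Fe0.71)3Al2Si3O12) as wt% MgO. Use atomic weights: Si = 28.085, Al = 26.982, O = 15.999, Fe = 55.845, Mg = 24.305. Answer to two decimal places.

M((Mg0.29Fe0.71)3Al2Si3O12) = 470.302 g/mol; M(MgO) = 40.304 g/mol.
Moles MgO per formula unit = 0.87 Mg ÷ 1 = 0.8700.
MgO fraction = (0.8700 × 40.304) / 470.302 = 35.064/470.302 = 0.0746.

7.46 wt%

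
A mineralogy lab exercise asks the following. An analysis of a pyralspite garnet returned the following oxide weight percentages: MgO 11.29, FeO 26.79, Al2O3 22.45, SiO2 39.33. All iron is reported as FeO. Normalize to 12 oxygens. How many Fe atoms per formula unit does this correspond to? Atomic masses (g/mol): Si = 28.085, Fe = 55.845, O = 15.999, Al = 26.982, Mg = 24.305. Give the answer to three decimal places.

1.706 Fe apfu

11.29 wt% MgO ÷ 40.304 g/mol = 0.28012 mol, giving 0.28012 Mg and 0.28012 O.
26.79 wt% FeO ÷ 71.844 g/mol = 0.37289 mol, giving 0.37289 Fe and 0.37289 O.
22.45 wt% Al2O3 ÷ 101.961 g/mol = 0.22018 mol, giving 0.44036 Al and 0.66054 O.
39.33 wt% SiO2 ÷ 60.083 g/mol = 0.65459 mol, giving 0.65459 Si and 1.30918 O.
Oxygen sums to 2.62273; scaling by 12/2.62273 = 4.57539 puts the formula on 12 O.
Fe: 0.37289 × 4.57539 = 1.706 atoms per formula unit.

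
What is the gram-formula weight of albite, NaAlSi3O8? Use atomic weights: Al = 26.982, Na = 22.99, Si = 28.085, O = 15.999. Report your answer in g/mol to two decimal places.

262.22 g/mol

Na: 1 × 22.99 = 22.9900
Al: 1 × 26.982 = 26.9820
Si: 3 × 28.085 = 84.2550
O: 8 × 15.999 = 127.9920
Summing the contributions gives the formula mass.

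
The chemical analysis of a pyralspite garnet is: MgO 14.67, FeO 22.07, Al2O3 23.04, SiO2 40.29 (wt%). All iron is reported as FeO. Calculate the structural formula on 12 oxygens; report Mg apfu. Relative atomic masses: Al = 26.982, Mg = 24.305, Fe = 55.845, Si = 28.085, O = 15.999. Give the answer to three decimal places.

MgO (M=40.304): mol = 0.36398; Mg = 0.36398, O = 0.36398.
FeO (M=71.844): mol = 0.30719; Fe = 0.30719, O = 0.30719.
Al2O3 (M=101.961): mol = 0.22597; Al = 0.45194, O = 0.67791.
SiO2 (M=60.083): mol = 0.67057; Si = 0.67057, O = 1.34114.
ΣO = 2.69022; factor = 12/ΣO = 4.46060.
Mg apfu = 0.36398 × 4.46060 = 1.624.

1.624 Mg apfu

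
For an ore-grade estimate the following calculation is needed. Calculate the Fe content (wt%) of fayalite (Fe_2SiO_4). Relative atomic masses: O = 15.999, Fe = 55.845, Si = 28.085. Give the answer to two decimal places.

54.81 wt%

M(Fe_2SiO_4) = 203.771 g/mol.
Fe contributes 2 × 55.845 = 111.690 g per mole.
111.690/203.771 = 0.5481 → 54.81%.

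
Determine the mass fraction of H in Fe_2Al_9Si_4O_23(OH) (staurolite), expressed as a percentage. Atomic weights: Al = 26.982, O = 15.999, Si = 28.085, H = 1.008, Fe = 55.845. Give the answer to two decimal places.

0.12 mass %

Molar mass of Fe_2Al_9Si_4O_23(OH): 2·55.845 + 9·26.982 + 4·28.085 + 24·15.999 + 1·1.008 = 851.852 g/mol.
Mass of H per formula unit: 1 × 1.008 = 1.008 g.
Weight fraction H = 1.008 / 851.852 = 0.0012.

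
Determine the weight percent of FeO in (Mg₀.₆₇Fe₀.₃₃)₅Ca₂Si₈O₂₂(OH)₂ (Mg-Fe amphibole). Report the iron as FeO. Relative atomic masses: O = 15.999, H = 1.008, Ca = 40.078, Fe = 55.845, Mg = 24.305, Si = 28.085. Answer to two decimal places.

13.71 wt%

M((Mg₀.₆₇Fe₀.₃₃)₅Ca₂Si₈O₂₂(OH)₂) = 864.394 g/mol; M(FeO) = 71.844 g/mol.
Moles FeO per formula unit = 1.65 Fe ÷ 1 = 1.6500.
FeO fraction = (1.6500 × 71.844) / 864.394 = 118.543/864.394 = 0.1371.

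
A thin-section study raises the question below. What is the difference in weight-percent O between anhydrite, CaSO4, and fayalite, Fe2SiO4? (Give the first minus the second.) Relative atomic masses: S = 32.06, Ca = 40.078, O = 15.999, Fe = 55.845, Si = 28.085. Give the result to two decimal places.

15.60 percentage points

M(CaSO4) = 136.134 g/mol, so wt% O = 63.996/136.134 × 100 = 47.01%.
M(Fe2SiO4) = 203.771 g/mol, so wt% O = 63.996/203.771 × 100 = 31.41%.
47.01 − 31.41 = 15.60 pp.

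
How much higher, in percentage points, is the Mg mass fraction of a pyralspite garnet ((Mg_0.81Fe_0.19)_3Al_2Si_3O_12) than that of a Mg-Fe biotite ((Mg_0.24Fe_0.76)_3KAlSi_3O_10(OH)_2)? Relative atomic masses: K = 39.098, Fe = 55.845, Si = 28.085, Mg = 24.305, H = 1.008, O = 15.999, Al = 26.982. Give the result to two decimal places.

10.45 percentage points

First mineral: 59.061 g Mg in 421.100 g formula = 14.03 wt% Mg.
Second mineral: 17.500 g Mg in 489.165 g formula = 3.58 wt% Mg.
14.03% − 3.58% gives a difference of 10.45 percentage points.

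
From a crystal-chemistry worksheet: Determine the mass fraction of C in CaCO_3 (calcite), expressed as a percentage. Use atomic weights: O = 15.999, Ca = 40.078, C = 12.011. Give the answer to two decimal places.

Molar mass of CaCO_3: 1·40.078 + 1·12.011 + 3·15.999 = 100.086 g/mol.
Mass of C per formula unit: 1 × 12.011 = 12.011 g.
Weight fraction C = 12.011 / 100.086 = 0.1200.

12.00 mass %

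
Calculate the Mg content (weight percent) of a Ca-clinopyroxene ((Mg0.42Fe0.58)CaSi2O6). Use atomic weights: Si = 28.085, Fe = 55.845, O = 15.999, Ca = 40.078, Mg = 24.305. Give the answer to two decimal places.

4.35 weight percent

Molar mass of (Mg0.42Fe0.58)CaSi2O6: 0.42·24.305 + 0.58·55.845 + 1·40.078 + 2·28.085 + 6·15.999 = 234.840 g/mol.
Mass of Mg per formula unit: 0.42 × 24.305 = 10.208 g.
Weight fraction Mg = 10.208 / 234.840 = 0.0435.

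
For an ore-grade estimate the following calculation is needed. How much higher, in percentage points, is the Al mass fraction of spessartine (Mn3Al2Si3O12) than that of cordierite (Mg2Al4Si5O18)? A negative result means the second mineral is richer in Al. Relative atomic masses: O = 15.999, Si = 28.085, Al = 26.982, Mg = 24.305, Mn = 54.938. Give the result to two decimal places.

Al in Mn3Al2Si3O12: molar mass 495.021 g/mol; 2×26.982 = 53.964 g → 10.90 wt%.
Al in Mg2Al4Si5O18: molar mass 584.945 g/mol; 4×26.982 = 107.928 g → 18.45 wt%.
Difference = 10.90 − 18.45 = -7.55 percentage points.

-7.55 percentage points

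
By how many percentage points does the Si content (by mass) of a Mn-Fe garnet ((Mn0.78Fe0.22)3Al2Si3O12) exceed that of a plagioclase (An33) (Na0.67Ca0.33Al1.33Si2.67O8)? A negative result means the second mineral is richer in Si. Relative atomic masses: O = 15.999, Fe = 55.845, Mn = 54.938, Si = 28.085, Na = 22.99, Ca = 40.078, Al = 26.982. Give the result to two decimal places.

-11.03 percentage points

M((Mn0.78Fe0.22)3Al2Si3O12) = 495.620 g/mol, so wt% Si = 84.255/495.620 × 100 = 17.00%.
M(Na0.67Ca0.33Al1.33Si2.67O8) = 267.494 g/mol, so wt% Si = 74.987/267.494 × 100 = 28.03%.
17.00 − 28.03 = -11.03 pp.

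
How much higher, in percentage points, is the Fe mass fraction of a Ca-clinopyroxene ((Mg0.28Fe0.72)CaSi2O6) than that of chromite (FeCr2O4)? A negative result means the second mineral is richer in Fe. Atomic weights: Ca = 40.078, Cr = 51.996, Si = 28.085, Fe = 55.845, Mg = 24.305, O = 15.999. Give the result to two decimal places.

-8.14 percentage points

M((Mg0.28Fe0.72)CaSi2O6) = 239.256 g/mol, so wt% Fe = 40.208/239.256 × 100 = 16.81%.
M(FeCr2O4) = 223.833 g/mol, so wt% Fe = 55.845/223.833 × 100 = 24.95%.
16.81 − 24.95 = -8.14 pp.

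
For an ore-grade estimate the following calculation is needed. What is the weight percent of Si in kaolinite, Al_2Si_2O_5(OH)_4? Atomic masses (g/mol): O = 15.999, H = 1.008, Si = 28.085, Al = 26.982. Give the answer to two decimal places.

M(Al_2Si_2O_5(OH)_4) = 258.157 g/mol.
Si contributes 2 × 28.085 = 56.170 g per mole.
56.170/258.157 = 0.2176 → 21.76%.

21.76 wt%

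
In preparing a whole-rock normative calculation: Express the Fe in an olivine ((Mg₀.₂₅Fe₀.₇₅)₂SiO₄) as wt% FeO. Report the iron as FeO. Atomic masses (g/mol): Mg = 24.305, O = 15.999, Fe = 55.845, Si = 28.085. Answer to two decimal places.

57.32 wt%

Molar mass of (Mg₀.₂₅Fe₀.₇₅)₂SiO₄ = 0.50·24.305 + 1.50·55.845 + 1·28.085 + 4·15.999 = 188.001 g/mol.
Each formula unit contains 1.50 Fe, equivalent to 1.50/1 = 1.5000 mol FeO.
M(FeO) = 1×55.845 + 1×15.999 = 71.844 g/mol.
Mass of FeO per formula unit = 1.5000 × 71.844 = 107.766 g.
FeO wt% = 107.766 / 188.001 × 100 = 57.32%.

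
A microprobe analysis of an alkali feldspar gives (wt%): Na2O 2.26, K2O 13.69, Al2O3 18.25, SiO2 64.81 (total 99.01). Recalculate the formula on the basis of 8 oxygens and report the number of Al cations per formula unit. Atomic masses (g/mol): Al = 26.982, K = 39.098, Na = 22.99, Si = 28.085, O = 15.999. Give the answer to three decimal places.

0.996 Al apfu

2.26 wt% Na2O ÷ 61.979 g/mol = 0.03646 mol, giving 0.07292 Na and 0.03646 O.
13.69 wt% K2O ÷ 94.195 g/mol = 0.14534 mol, giving 0.29068 K and 0.14534 O.
18.25 wt% Al2O3 ÷ 101.961 g/mol = 0.17899 mol, giving 0.35798 Al and 0.53697 O.
64.81 wt% SiO2 ÷ 60.083 g/mol = 1.07867 mol, giving 1.07867 Si and 2.15734 O.
Oxygen sums to 2.87611; scaling by 8/2.87611 = 2.78153 puts the formula on 8 O.
Al: 0.35798 × 2.78153 = 0.996 atoms per formula unit.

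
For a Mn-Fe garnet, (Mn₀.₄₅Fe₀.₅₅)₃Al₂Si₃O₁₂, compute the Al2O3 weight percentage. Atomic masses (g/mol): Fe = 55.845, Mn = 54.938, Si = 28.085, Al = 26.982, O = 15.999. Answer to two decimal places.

M((Mn₀.₄₅Fe₀.₅₅)₃Al₂Si₃O₁₂) = 496.518 g/mol; M(Al2O3) = 101.961 g/mol.
Moles Al2O3 per formula unit = 2 Al ÷ 2 = 1.0000.
Al2O3 fraction = (1.0000 × 101.961) / 496.518 = 101.961/496.518 = 0.2054.

20.54 wt%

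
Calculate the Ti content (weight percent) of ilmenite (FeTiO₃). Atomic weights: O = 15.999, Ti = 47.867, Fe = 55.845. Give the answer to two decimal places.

Formula mass = 1×55.845 + 1×47.867 + 3×15.999 = 151.709 g/mol, of which 47.867 g is Ti.
So Ti makes up 47.867/151.709 = 0.3155 of the mass, i.e. 31.55%.

31.55 weight percent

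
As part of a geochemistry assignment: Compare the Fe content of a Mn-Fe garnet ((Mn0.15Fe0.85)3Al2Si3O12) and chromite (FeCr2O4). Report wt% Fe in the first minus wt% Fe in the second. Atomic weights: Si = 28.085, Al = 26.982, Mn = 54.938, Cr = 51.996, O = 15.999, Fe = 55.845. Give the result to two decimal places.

3.68 percentage points

Fe in (Mn0.15Fe0.85)3Al2Si3O12: molar mass 497.334 g/mol; 2.55×55.845 = 142.405 g → 28.63 wt%.
Fe in FeCr2O4: molar mass 223.833 g/mol; 1×55.845 = 55.845 g → 24.95 wt%.
Difference = 28.63 − 24.95 = 3.68 percentage points.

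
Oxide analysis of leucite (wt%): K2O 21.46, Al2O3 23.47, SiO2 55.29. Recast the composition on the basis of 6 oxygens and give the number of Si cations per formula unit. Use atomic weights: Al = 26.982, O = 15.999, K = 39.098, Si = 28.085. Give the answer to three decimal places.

2.001 Si apfu

K2O (M=94.195): mol = 0.22783; K = 0.45566, O = 0.22783.
Al2O3 (M=101.961): mol = 0.23019; Al = 0.46038, O = 0.69057.
SiO2 (M=60.083): mol = 0.92023; Si = 0.92023, O = 1.84046.
ΣO = 2.75886; factor = 6/ΣO = 2.17481.
Si apfu = 0.92023 × 2.17481 = 2.001.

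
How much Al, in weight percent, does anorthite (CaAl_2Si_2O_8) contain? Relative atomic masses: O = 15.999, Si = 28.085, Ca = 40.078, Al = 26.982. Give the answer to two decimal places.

19.40 weight percent

Molar mass of CaAl_2Si_2O_8: 1×40.078 + 2×26.982 + 2×28.085 + 8×15.999 = 278.204 g/mol.
Mass of Al per formula unit: 2 × 26.982 = 53.964 g.
Weight fraction Al = 53.964 / 278.204 = 0.1940.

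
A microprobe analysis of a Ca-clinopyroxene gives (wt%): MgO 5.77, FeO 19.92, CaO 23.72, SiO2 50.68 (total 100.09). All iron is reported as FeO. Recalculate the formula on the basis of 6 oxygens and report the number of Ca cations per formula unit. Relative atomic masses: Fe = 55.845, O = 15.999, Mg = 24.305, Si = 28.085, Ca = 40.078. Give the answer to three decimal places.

MgO (M=40.304): mol = 0.14316; Mg = 0.14316, O = 0.14316.
FeO (M=71.844): mol = 0.27727; Fe = 0.27727, O = 0.27727.
CaO (M=56.077): mol = 0.42299; Ca = 0.42299, O = 0.42299.
SiO2 (M=60.083): mol = 0.84350; Si = 0.84350, O = 1.68700.
ΣO = 2.53042; factor = 6/ΣO = 2.37115.
Ca apfu = 0.42299 × 2.37115 = 1.003.

1.003 Ca apfu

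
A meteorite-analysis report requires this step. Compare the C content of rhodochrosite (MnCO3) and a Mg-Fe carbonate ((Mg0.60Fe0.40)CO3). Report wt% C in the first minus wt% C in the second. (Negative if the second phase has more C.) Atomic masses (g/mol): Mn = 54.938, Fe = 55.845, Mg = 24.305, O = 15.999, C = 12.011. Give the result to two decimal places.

M(MnCO3) = 114.946 g/mol, so wt% C = 12.011/114.946 × 100 = 10.45%.
M((Mg0.60Fe0.40)CO3) = 96.929 g/mol, so wt% C = 12.011/96.929 × 100 = 12.39%.
10.45 − 12.39 = -1.94 pp.

-1.94 percentage points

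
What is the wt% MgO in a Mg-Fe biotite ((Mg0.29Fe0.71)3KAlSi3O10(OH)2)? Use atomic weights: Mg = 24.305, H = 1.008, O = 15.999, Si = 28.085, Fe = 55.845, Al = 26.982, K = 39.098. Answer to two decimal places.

7.24 wt%

M((Mg0.29Fe0.71)3KAlSi3O10(OH)2) = 484.434 g/mol; M(MgO) = 40.304 g/mol.
Moles MgO per formula unit = 0.87 Mg ÷ 1 = 0.8700.
MgO fraction = (0.8700 × 40.304) / 484.434 = 35.064/484.434 = 0.0724.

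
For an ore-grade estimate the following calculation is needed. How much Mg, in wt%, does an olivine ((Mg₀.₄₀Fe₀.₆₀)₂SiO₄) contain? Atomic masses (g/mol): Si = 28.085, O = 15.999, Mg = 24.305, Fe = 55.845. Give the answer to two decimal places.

10.89 wt%

Molar mass of (Mg₀.₄₀Fe₀.₆₀)₂SiO₄: 0.80×24.305 + 1.20×55.845 + 1×28.085 + 4×15.999 = 178.539 g/mol.
Mass of Mg per formula unit: 0.80 × 24.305 = 19.444 g.
Weight fraction Mg = 19.444 / 178.539 = 0.1089.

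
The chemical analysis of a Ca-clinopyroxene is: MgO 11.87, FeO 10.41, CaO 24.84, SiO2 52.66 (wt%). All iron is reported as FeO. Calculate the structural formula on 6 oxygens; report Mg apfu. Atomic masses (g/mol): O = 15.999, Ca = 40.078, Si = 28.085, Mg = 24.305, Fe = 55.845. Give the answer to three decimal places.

11.87 wt% MgO ÷ 40.304 g/mol = 0.29451 mol, giving 0.29451 Mg and 0.29451 O.
10.41 wt% FeO ÷ 71.844 g/mol = 0.14490 mol, giving 0.14490 Fe and 0.14490 O.
24.84 wt% CaO ÷ 56.077 g/mol = 0.44296 mol, giving 0.44296 Ca and 0.44296 O.
52.66 wt% SiO2 ÷ 60.083 g/mol = 0.87645 mol, giving 0.87645 Si and 1.75290 O.
Oxygen sums to 2.63527; scaling by 6/2.63527 = 2.27681 puts the formula on 6 O.
Mg: 0.29451 × 2.27681 = 0.671 atoms per formula unit.

0.671 Mg apfu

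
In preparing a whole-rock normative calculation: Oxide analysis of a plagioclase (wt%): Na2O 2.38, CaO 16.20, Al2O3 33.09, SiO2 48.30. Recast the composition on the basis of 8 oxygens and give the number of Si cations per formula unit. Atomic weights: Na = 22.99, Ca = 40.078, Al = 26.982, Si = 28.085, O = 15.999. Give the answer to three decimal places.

Na2O (M=61.979): mol = 0.03840; Na = 0.07680, O = 0.03840.
CaO (M=56.077): mol = 0.28889; Ca = 0.28889, O = 0.28889.
Al2O3 (M=101.961): mol = 0.32454; Al = 0.64908, O = 0.97362.
SiO2 (M=60.083): mol = 0.80389; Si = 0.80389, O = 1.60778.
ΣO = 2.90869; factor = 8/ΣO = 2.75038.
Si apfu = 0.80389 × 2.75038 = 2.211.

2.211 Si apfu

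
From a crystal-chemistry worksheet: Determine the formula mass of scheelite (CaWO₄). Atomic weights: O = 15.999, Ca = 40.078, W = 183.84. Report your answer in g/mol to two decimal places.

287.91 g/mol

The formula mass is the sum 1×40.078 + 1×183.84 + 4×15.999.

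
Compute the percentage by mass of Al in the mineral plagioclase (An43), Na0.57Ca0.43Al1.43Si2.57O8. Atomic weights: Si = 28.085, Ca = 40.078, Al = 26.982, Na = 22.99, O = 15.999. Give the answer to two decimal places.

M(Na0.57Ca0.43Al1.43Si2.57O8) = 269.093 g/mol.
Al contributes 1.43 × 26.982 = 38.584 g per mole.
38.584/269.093 = 0.1434 → 14.34%.

14.34 weight percent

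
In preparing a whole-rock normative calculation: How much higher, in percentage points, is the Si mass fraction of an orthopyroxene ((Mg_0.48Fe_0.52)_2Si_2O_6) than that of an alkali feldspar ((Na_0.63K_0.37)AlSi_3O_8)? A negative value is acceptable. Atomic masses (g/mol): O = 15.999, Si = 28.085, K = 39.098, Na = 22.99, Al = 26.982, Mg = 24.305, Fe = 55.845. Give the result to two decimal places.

-7.37 percentage points

First mineral: 56.170 g Si in 233.576 g formula = 24.05 wt% Si.
Second mineral: 84.255 g Si in 268.179 g formula = 31.42 wt% Si.
24.05% − 31.42% gives a difference of -7.37 percentage points.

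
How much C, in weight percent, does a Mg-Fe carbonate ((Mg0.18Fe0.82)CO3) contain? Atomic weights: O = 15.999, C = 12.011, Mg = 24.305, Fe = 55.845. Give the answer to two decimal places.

10.90 weight percent

Molar mass of (Mg0.18Fe0.82)CO3: 0.18×24.305 + 0.82×55.845 + 1×12.011 + 3×15.999 = 110.176 g/mol.
Mass of C per formula unit: 1 × 12.011 = 12.011 g.
Weight fraction C = 12.011 / 110.176 = 0.1090.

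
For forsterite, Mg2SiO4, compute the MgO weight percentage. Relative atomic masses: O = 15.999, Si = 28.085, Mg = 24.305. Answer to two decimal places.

57.29 wt%

Formula mass = 140.691 g/mol.
2 Mg → 2.0000 mol MgO per formula unit; M(MgO) = 40.304, so MgO mass = 80.608 g.
80.608/140.691 × 100 = 57.29 wt%.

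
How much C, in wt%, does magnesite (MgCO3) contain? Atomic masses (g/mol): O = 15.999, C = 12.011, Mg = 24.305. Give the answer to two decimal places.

14.25 wt%

Formula mass = 1×24.305 + 1×12.011 + 3×15.999 = 84.313 g/mol, of which 12.011 g is C.
So C makes up 12.011/84.313 = 0.1425 of the mass, i.e. 14.25%.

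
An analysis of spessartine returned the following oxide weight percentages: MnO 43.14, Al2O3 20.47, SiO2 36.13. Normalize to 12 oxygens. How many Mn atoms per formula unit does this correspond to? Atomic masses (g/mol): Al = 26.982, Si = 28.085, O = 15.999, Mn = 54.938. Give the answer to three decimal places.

MnO: 43.14/70.937 = 0.60815 mol → 0.60815 mol Mn, 0.60815 mol O.
Al2O3: 20.47/101.961 = 0.20076 mol → 0.40152 mol Al, 0.60228 mol O.
SiO2: 36.13/60.083 = 0.60133 mol → 0.60133 mol Si, 1.20266 mol O.
Total oxygen = 2.41309 mol. Normalization factor = 12/2.41309 = 4.97288.
Mn per 12 O = 0.60815 × 4.97288 = 3.024.

3.024 Mn apfu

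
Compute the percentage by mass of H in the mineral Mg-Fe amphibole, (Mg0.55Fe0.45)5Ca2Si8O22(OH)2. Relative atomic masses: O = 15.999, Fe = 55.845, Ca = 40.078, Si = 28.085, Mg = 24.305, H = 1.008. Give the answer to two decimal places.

0.23 mass %

M((Mg0.55Fe0.45)5Ca2Si8O22(OH)2) = 883.318 g/mol.
H contributes 2 × 1.008 = 2.016 g per mole.
2.016/883.318 = 0.0023 → 0.23%.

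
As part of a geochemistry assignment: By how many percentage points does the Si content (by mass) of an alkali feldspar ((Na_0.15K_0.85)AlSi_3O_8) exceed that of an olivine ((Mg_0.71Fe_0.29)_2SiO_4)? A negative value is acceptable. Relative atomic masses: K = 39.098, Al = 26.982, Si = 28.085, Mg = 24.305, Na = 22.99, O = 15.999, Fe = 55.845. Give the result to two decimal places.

12.87 percentage points

M((Na_0.15K_0.85)AlSi_3O_8) = 275.911 g/mol, so wt% Si = 84.255/275.911 × 100 = 30.54%.
M((Mg_0.71Fe_0.29)_2SiO_4) = 158.984 g/mol, so wt% Si = 28.085/158.984 × 100 = 17.67%.
30.54 − 17.67 = 12.87 pp.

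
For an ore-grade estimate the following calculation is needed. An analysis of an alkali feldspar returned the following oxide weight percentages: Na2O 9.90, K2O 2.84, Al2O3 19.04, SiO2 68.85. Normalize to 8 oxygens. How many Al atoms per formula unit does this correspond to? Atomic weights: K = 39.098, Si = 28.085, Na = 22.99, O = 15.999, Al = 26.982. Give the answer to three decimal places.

0.982 Al apfu

Na2O: 9.90/61.979 = 0.15973 mol → 0.31946 mol Na, 0.15973 mol O.
K2O: 2.84/94.195 = 0.03015 mol → 0.06030 mol K, 0.03015 mol O.
Al2O3: 19.04/101.961 = 0.18674 mol → 0.37348 mol Al, 0.56022 mol O.
SiO2: 68.85/60.083 = 1.14591 mol → 1.14591 mol Si, 2.29182 mol O.
Total oxygen = 3.04192 mol. Normalization factor = 8/3.04192 = 2.62992.
Al per 8 O = 0.37348 × 2.62992 = 0.982.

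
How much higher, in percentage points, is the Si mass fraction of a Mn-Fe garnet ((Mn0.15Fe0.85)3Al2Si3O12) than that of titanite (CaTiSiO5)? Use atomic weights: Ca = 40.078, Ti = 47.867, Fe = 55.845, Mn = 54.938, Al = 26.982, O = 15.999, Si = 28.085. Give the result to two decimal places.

M((Mn0.15Fe0.85)3Al2Si3O12) = 497.334 g/mol, so wt% Si = 84.255/497.334 × 100 = 16.94%.
M(CaTiSiO5) = 196.025 g/mol, so wt% Si = 28.085/196.025 × 100 = 14.33%.
16.94 − 14.33 = 2.61 pp.

2.61 percentage points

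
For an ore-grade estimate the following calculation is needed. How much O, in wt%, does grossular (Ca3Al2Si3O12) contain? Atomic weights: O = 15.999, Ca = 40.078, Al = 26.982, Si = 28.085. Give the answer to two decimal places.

42.62 wt%

Formula mass = 3*40.078 + 2*26.982 + 3*28.085 + 12*15.999 = 450.441 g/mol, of which 191.988 g is O.
So O makes up 191.988/450.441 = 0.4262 of the mass, i.e. 42.62%.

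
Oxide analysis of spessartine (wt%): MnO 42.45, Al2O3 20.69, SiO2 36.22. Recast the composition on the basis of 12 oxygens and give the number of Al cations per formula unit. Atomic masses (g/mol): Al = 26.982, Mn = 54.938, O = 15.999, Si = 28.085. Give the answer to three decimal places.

2.018 Al apfu

MnO: 42.45/70.937 = 0.59842 mol → 0.59842 mol Mn, 0.59842 mol O.
Al2O3: 20.69/101.961 = 0.20292 mol → 0.40584 mol Al, 0.60876 mol O.
SiO2: 36.22/60.083 = 0.60283 mol → 0.60283 mol Si, 1.20566 mol O.
Total oxygen = 2.41284 mol. Normalization factor = 12/2.41284 = 4.97339.
Al per 12 O = 0.40584 × 4.97339 = 2.018.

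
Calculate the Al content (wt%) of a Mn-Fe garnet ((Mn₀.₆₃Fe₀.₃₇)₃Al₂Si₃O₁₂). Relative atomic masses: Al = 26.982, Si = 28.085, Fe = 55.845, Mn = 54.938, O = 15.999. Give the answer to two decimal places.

Molar mass of (Mn₀.₆₃Fe₀.₃₇)₃Al₂Si₃O₁₂: 1.89×54.938 + 1.11×55.845 + 2×26.982 + 3×28.085 + 12×15.999 = 496.028 g/mol.
Mass of Al per formula unit: 2 × 26.982 = 53.964 g.
Weight fraction Al = 53.964 / 496.028 = 0.1088.

10.88 wt%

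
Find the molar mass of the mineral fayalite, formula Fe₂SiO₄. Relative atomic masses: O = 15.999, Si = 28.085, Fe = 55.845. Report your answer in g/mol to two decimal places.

203.77 g/mol

M = 2(55.845) + 1(28.085) + 4(15.999)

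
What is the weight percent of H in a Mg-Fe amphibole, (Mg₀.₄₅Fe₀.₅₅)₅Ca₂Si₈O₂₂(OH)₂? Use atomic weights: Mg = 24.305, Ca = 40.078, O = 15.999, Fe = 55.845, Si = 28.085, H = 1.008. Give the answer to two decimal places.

0.22 mass %

Molar mass of (Mg₀.₄₅Fe₀.₅₅)₅Ca₂Si₈O₂₂(OH)₂: 2.25·24.305 + 2.75·55.845 + 2·40.078 + 8·28.085 + 24·15.999 + 2·1.008 = 899.088 g/mol.
Mass of H per formula unit: 2 × 1.008 = 2.016 g.
Weight fraction H = 2.016 / 899.088 = 0.0022.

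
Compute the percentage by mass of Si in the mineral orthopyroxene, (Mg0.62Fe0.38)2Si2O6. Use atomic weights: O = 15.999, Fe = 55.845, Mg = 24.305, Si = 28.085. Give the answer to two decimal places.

24.99 weight percent

M((Mg0.62Fe0.38)2Si2O6) = 224.744 g/mol.
Si contributes 2 × 28.085 = 56.170 g per mole.
56.170/224.744 = 0.2499 → 24.99%.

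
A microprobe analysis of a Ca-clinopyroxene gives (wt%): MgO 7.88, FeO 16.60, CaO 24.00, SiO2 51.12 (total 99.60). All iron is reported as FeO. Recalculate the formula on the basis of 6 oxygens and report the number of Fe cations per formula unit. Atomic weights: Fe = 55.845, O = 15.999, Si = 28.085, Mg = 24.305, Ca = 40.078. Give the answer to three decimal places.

0.542 Fe apfu

7.88 wt% MgO ÷ 40.304 g/mol = 0.19551 mol, giving 0.19551 Mg and 0.19551 O.
16.60 wt% FeO ÷ 71.844 g/mol = 0.23106 mol, giving 0.23106 Fe and 0.23106 O.
24.00 wt% CaO ÷ 56.077 g/mol = 0.42798 mol, giving 0.42798 Ca and 0.42798 O.
51.12 wt% SiO2 ÷ 60.083 g/mol = 0.85082 mol, giving 0.85082 Si and 1.70164 O.
Oxygen sums to 2.55619; scaling by 6/2.55619 = 2.34724 puts the formula on 6 O.
Fe: 0.23106 × 2.34724 = 0.542 atoms per formula unit.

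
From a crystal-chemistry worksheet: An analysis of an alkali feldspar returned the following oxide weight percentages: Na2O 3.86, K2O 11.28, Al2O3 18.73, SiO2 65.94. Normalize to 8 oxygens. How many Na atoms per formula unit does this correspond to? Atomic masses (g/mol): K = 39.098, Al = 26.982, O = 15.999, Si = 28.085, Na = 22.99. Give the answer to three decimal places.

0.340 Na apfu

Na2O: 3.86/61.979 = 0.06228 mol → 0.12456 mol Na, 0.06228 mol O.
K2O: 11.28/94.195 = 0.11975 mol → 0.23950 mol K, 0.11975 mol O.
Al2O3: 18.73/101.961 = 0.18370 mol → 0.36740 mol Al, 0.55110 mol O.
SiO2: 65.94/60.083 = 1.09748 mol → 1.09748 mol Si, 2.19496 mol O.
Total oxygen = 2.92809 mol. Normalization factor = 8/2.92809 = 2.73216.
Na per 8 O = 0.12456 × 2.73216 = 0.340.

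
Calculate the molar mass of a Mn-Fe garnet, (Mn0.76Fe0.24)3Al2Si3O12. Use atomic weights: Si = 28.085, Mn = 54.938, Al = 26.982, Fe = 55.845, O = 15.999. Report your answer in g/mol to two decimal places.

The formula mass is the sum 2.28(54.938) + 0.72(55.845) + 2(26.982) + 3(28.085) + 12(15.999).

495.67 g/mol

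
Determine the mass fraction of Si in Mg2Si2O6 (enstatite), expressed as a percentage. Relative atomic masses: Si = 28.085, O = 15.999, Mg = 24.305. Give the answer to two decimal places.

Molar mass of Mg2Si2O6: 2*24.305 + 2*28.085 + 6*15.999 = 200.774 g/mol.
Mass of Si per formula unit: 2 × 28.085 = 56.170 g.
Weight fraction Si = 56.170 / 200.774 = 0.2798.

27.98 mass %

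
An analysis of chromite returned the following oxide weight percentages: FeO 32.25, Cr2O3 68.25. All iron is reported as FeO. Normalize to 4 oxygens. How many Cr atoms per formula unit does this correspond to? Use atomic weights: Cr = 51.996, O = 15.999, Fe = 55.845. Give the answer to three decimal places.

FeO (M=71.844): mol = 0.44889; Fe = 0.44889, O = 0.44889.
Cr2O3 (M=151.989): mol = 0.44905; Cr = 0.89810, O = 1.34715.
ΣO = 1.79604; factor = 4/ΣO = 2.22712.
Cr apfu = 0.89810 × 2.22712 = 2.000.

2.000 Cr apfu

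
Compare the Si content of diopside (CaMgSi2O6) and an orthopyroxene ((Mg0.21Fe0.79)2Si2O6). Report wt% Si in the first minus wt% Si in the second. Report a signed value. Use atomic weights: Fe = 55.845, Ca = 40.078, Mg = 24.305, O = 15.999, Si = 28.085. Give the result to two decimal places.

M(CaMgSi2O6) = 216.547 g/mol, so wt% Si = 56.170/216.547 × 100 = 25.94%.
M((Mg0.21Fe0.79)2Si2O6) = 250.607 g/mol, so wt% Si = 56.170/250.607 × 100 = 22.41%.
25.94 − 22.41 = 3.53 pp.

3.53 percentage points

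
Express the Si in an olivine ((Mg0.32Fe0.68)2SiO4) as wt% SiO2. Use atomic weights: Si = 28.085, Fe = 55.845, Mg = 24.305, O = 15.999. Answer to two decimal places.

Formula mass = 183.585 g/mol.
1 Si → 1.0000 mol SiO2 per formula unit; M(SiO2) = 60.083, so SiO2 mass = 60.083 g.
60.083/183.585 × 100 = 32.73 wt%.

32.73 wt%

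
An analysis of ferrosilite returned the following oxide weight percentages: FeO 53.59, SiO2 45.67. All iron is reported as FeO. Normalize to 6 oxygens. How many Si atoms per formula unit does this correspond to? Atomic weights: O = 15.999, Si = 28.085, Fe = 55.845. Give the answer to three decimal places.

53.59 wt% FeO ÷ 71.844 g/mol = 0.74592 mol, giving 0.74592 Fe and 0.74592 O.
45.67 wt% SiO2 ÷ 60.083 g/mol = 0.76012 mol, giving 0.76012 Si and 1.52024 O.
Oxygen sums to 2.26616; scaling by 6/2.26616 = 2.64765 puts the formula on 6 O.
Si: 0.76012 × 2.64765 = 2.013 atoms per formula unit.

2.013 Si apfu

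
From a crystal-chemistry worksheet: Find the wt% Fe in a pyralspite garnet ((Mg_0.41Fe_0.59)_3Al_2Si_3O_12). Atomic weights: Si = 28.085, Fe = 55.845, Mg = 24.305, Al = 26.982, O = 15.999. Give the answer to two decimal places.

M((Mg_0.41Fe_0.59)_3Al_2Si_3O_12) = 458.948 g/mol.
Fe contributes 1.77 × 55.845 = 98.846 g per mole.
98.846/458.948 = 0.2154 → 21.54%.

21.54 weight percent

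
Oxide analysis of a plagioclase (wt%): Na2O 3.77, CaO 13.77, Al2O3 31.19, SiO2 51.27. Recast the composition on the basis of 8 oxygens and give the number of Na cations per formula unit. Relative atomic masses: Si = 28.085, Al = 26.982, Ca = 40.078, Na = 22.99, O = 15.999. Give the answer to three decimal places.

0.332 Na apfu

Na2O (M=61.979): mol = 0.06083; Na = 0.12166, O = 0.06083.
CaO (M=56.077): mol = 0.24556; Ca = 0.24556, O = 0.24556.
Al2O3 (M=101.961): mol = 0.30590; Al = 0.61180, O = 0.91770.
SiO2 (M=60.083): mol = 0.85332; Si = 0.85332, O = 1.70664.
ΣO = 2.93073; factor = 8/ΣO = 2.72970.
Na apfu = 0.12166 × 2.72970 = 0.332.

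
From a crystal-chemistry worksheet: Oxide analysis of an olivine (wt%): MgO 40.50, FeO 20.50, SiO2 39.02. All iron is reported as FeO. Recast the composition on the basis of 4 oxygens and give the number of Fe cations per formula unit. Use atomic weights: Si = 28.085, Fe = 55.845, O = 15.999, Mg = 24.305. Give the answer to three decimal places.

40.50 wt% MgO ÷ 40.304 g/mol = 1.00486 mol, giving 1.00486 Mg and 1.00486 O.
20.50 wt% FeO ÷ 71.844 g/mol = 0.28534 mol, giving 0.28534 Fe and 0.28534 O.
39.02 wt% SiO2 ÷ 60.083 g/mol = 0.64943 mol, giving 0.64943 Si and 1.29886 O.
Oxygen sums to 2.58906; scaling by 4/2.58906 = 1.54496 puts the formula on 4 O.
Fe: 0.28534 × 1.54496 = 0.441 atoms per formula unit.

0.441 Fe apfu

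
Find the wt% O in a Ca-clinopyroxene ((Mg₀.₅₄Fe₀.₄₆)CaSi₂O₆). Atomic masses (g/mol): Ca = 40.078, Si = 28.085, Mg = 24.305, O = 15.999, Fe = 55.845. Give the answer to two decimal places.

Molar mass of (Mg₀.₅₄Fe₀.₄₆)CaSi₂O₆: 0.54*24.305 + 0.46*55.845 + 1*40.078 + 2*28.085 + 6*15.999 = 231.055 g/mol.
Mass of O per formula unit: 6 × 15.999 = 95.994 g.
Weight fraction O = 95.994 / 231.055 = 0.4155.

41.55 wt%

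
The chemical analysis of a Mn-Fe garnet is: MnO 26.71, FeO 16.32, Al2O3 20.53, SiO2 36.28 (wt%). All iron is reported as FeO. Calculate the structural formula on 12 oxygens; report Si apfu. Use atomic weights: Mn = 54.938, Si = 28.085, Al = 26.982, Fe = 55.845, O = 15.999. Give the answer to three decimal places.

3.000 Si apfu

26.71 wt% MnO ÷ 70.937 g/mol = 0.37653 mol, giving 0.37653 Mn and 0.37653 O.
16.32 wt% FeO ÷ 71.844 g/mol = 0.22716 mol, giving 0.22716 Fe and 0.22716 O.
20.53 wt% Al2O3 ÷ 101.961 g/mol = 0.20135 mol, giving 0.40270 Al and 0.60405 O.
36.28 wt% SiO2 ÷ 60.083 g/mol = 0.60383 mol, giving 0.60383 Si and 1.20766 O.
Oxygen sums to 2.41540; scaling by 12/2.41540 = 4.96812 puts the formula on 12 O.
Si: 0.60383 × 4.96812 = 3.000 atoms per formula unit.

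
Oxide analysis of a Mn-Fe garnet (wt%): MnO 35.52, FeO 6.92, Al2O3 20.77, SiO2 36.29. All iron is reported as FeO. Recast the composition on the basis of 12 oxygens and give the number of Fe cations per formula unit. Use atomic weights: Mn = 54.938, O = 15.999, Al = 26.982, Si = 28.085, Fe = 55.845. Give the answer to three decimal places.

0.478 Fe apfu

MnO: 35.52/70.937 = 0.50073 mol → 0.50073 mol Mn, 0.50073 mol O.
FeO: 6.92/71.844 = 0.09632 mol → 0.09632 mol Fe, 0.09632 mol O.
Al2O3: 20.77/101.961 = 0.20371 mol → 0.40742 mol Al, 0.61113 mol O.
SiO2: 36.29/60.083 = 0.60400 mol → 0.60400 mol Si, 1.20800 mol O.
Total oxygen = 2.41618 mol. Normalization factor = 12/2.41618 = 4.96652.
Fe per 12 O = 0.09632 × 4.96652 = 0.478.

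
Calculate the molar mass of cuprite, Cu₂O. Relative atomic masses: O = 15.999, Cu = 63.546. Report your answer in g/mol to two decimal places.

M = 2·63.546 + 1·15.999

143.09 g/mol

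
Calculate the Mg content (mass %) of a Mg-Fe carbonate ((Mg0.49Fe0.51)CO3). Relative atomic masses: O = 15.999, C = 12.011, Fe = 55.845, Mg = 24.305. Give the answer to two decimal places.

M((Mg0.49Fe0.51)CO3) = 100.398 g/mol.
Mg contributes 0.49 × 24.305 = 11.909 g per mole.
11.909/100.398 = 0.1186 → 11.86%.

11.86 mass %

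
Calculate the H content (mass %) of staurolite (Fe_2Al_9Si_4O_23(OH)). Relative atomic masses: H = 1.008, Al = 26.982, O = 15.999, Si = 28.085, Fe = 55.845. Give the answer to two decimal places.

0.12 mass %

Molar mass of Fe_2Al_9Si_4O_23(OH): 2·55.845 + 9·26.982 + 4·28.085 + 24·15.999 + 1·1.008 = 851.852 g/mol.
Mass of H per formula unit: 1 × 1.008 = 1.008 g.
Weight fraction H = 1.008 / 851.852 = 0.0012.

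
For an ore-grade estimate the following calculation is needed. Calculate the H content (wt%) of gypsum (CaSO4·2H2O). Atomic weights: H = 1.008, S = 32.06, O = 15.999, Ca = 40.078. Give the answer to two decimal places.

Molar mass of CaSO4·2H2O: 1×40.078 + 1×32.06 + 6×15.999 + 4×1.008 = 172.164 g/mol.
Mass of H per formula unit: 4 × 1.008 = 4.032 g.
Weight fraction H = 4.032 / 172.164 = 0.0234.

2.34 wt%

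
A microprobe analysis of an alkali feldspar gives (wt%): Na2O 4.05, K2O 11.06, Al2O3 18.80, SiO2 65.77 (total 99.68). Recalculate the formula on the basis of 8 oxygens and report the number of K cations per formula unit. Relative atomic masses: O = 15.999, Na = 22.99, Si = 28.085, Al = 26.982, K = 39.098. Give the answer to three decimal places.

0.642 K apfu

Na2O: 4.05/61.979 = 0.06534 mol → 0.13068 mol Na, 0.06534 mol O.
K2O: 11.06/94.195 = 0.11742 mol → 0.23484 mol K, 0.11742 mol O.
Al2O3: 18.80/101.961 = 0.18438 mol → 0.36876 mol Al, 0.55314 mol O.
SiO2: 65.77/60.083 = 1.09465 mol → 1.09465 mol Si, 2.18930 mol O.
Total oxygen = 2.92520 mol. Normalization factor = 8/2.92520 = 2.73486.
K per 8 O = 0.23484 × 2.73486 = 0.642.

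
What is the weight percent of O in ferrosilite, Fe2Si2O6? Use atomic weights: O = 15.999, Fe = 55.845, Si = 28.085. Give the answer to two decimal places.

Molar mass of Fe2Si2O6: 2*55.845 + 2*28.085 + 6*15.999 = 263.854 g/mol.
Mass of O per formula unit: 6 × 15.999 = 95.994 g.
Weight fraction O = 95.994 / 263.854 = 0.3638.

36.38 mass %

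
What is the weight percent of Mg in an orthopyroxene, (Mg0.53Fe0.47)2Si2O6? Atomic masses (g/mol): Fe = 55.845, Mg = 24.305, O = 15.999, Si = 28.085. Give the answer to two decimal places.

Molar mass of (Mg0.53Fe0.47)2Si2O6: 1.06·24.305 + 0.94·55.845 + 2·28.085 + 6·15.999 = 230.422 g/mol.
Mass of Mg per formula unit: 1.06 × 24.305 = 25.763 g.
Weight fraction Mg = 25.763 / 230.422 = 0.1118.

11.18 mass %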